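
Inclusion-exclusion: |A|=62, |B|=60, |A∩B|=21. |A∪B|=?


|A ∪ B| = |A| + |B| - |A ∩ B|
= 62 + 60 - 21
= 101

|A ∪ B| = 101


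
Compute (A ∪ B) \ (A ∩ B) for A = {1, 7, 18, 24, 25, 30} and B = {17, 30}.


A △ B = (A \ B) ∪ (B \ A) = elements in exactly one of A or B
A \ B = {1, 7, 18, 24, 25}
B \ A = {17}
A △ B = {1, 7, 17, 18, 24, 25}

A △ B = {1, 7, 17, 18, 24, 25}


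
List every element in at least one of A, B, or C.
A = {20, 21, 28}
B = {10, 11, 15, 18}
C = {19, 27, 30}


A ∪ B = {10, 11, 15, 18, 20, 21, 28}
(A ∪ B) ∪ C = {10, 11, 15, 18, 19, 20, 21, 27, 28, 30}

A ∪ B ∪ C = {10, 11, 15, 18, 19, 20, 21, 27, 28, 30}


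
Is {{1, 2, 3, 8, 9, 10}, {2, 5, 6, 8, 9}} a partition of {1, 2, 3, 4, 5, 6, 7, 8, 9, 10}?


A partition requires: (1) non-empty parts, (2) pairwise disjoint, (3) union = U
Parts: {1, 2, 3, 8, 9, 10}, {2, 5, 6, 8, 9}
Union of parts: {1, 2, 3, 5, 6, 8, 9, 10}
U = {1, 2, 3, 4, 5, 6, 7, 8, 9, 10}
All non-empty? True
Pairwise disjoint? False
Covers U? False

No, not a valid partition


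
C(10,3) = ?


C(n,k) = n! / (k!(n-k)!)
C(10,3) = 10! / (3!7!)
= 120

C(10,3) = 120


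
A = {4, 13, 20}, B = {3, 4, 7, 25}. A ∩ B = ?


A ∩ B = elements in both A and B
A = {4, 13, 20}
B = {3, 4, 7, 25}
A ∩ B = {4}

A ∩ B = {4}


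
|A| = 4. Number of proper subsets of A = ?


Total subsets = 2^n = 2^4 = 16
Proper subsets exclude the set itself: 2^n - 1
= 16 - 1
= 15

Number of proper subsets = 15


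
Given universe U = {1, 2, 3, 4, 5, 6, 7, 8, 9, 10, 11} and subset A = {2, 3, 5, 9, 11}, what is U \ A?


Aᶜ = U \ A = elements in U but not in A
U = {1, 2, 3, 4, 5, 6, 7, 8, 9, 10, 11}
A = {2, 3, 5, 9, 11}
Aᶜ = {1, 4, 6, 7, 8, 10}

Aᶜ = {1, 4, 6, 7, 8, 10}


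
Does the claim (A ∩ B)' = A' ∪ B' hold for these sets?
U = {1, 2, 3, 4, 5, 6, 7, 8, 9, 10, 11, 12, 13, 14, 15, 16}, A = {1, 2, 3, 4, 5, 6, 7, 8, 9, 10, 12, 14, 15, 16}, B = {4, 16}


LHS: A ∩ B = {4, 16}
(A ∩ B)' = U \ (A ∩ B) = {1, 2, 3, 5, 6, 7, 8, 9, 10, 11, 12, 13, 14, 15}
A' = {11, 13}, B' = {1, 2, 3, 5, 6, 7, 8, 9, 10, 11, 12, 13, 14, 15}
Claimed RHS: A' ∪ B' = {1, 2, 3, 5, 6, 7, 8, 9, 10, 11, 12, 13, 14, 15}
Identity is VALID: LHS = RHS = {1, 2, 3, 5, 6, 7, 8, 9, 10, 11, 12, 13, 14, 15} ✓

Identity is valid. (A ∩ B)' = A' ∪ B' = {1, 2, 3, 5, 6, 7, 8, 9, 10, 11, 12, 13, 14, 15}


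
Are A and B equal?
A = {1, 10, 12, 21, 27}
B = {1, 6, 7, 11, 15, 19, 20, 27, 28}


Two sets are equal iff they have exactly the same elements.
A = {1, 10, 12, 21, 27}
B = {1, 6, 7, 11, 15, 19, 20, 27, 28}
Differences: {6, 7, 10, 11, 12, 15, 19, 20, 21, 28}
A ≠ B

No, A ≠ B


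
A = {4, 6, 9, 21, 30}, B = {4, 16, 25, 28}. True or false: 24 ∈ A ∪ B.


A = {4, 6, 9, 21, 30}, B = {4, 16, 25, 28}
A ∪ B = all elements in A or B
A ∪ B = {4, 6, 9, 16, 21, 25, 28, 30}
Checking if 24 ∈ A ∪ B
24 is not in A ∪ B → False

24 ∉ A ∪ B


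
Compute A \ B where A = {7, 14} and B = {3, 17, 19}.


A \ B = elements in A but not in B
A = {7, 14}
B = {3, 17, 19}
Remove from A any elements in B
A \ B = {7, 14}

A \ B = {7, 14}


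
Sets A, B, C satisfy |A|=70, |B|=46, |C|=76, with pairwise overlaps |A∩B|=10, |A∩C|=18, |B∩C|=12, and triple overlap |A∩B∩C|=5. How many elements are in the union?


|A∪B∪C| = |A|+|B|+|C| - |A∩B|-|A∩C|-|B∩C| + |A∩B∩C|
= 70+46+76 - 10-18-12 + 5
= 192 - 40 + 5
= 157

|A ∪ B ∪ C| = 157


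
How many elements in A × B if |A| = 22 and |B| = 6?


|A × B| = |A| × |B|
= 22 × 6
= 132

|A × B| = 132


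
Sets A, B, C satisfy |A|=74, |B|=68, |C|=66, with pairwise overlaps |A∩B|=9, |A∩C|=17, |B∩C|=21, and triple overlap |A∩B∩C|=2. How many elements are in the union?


|A∪B∪C| = |A|+|B|+|C| - |A∩B|-|A∩C|-|B∩C| + |A∩B∩C|
= 74+68+66 - 9-17-21 + 2
= 208 - 47 + 2
= 163

|A ∪ B ∪ C| = 163


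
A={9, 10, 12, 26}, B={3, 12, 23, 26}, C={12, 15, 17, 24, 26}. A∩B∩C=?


A ∩ B = {12, 26}
(A ∩ B) ∩ C = {12, 26}

A ∩ B ∩ C = {12, 26}


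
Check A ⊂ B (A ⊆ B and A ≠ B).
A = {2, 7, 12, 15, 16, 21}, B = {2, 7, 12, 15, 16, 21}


A ⊂ B requires: A ⊆ B AND A ≠ B.
A ⊆ B? Yes
A = B? Yes
A = B, so A is not a PROPER subset.

No, A is not a proper subset of B


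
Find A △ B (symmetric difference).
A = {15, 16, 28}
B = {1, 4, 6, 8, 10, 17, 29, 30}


A △ B = (A \ B) ∪ (B \ A) = elements in exactly one of A or B
A \ B = {15, 16, 28}
B \ A = {1, 4, 6, 8, 10, 17, 29, 30}
A △ B = {1, 4, 6, 8, 10, 15, 16, 17, 28, 29, 30}

A △ B = {1, 4, 6, 8, 10, 15, 16, 17, 28, 29, 30}


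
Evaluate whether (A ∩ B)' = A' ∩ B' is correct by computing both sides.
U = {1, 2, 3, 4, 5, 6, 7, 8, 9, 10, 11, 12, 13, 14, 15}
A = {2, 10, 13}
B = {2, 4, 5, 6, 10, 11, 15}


LHS: A ∩ B = {2, 10}
(A ∩ B)' = U \ (A ∩ B) = {1, 3, 4, 5, 6, 7, 8, 9, 11, 12, 13, 14, 15}
A' = {1, 3, 4, 5, 6, 7, 8, 9, 11, 12, 14, 15}, B' = {1, 3, 7, 8, 9, 12, 13, 14}
Claimed RHS: A' ∩ B' = {1, 3, 7, 8, 9, 12, 14}
Identity is INVALID: LHS = {1, 3, 4, 5, 6, 7, 8, 9, 11, 12, 13, 14, 15} but the RHS claimed here equals {1, 3, 7, 8, 9, 12, 14}. The correct form is (A ∩ B)' = A' ∪ B'.

Identity is invalid: (A ∩ B)' = {1, 3, 4, 5, 6, 7, 8, 9, 11, 12, 13, 14, 15} but A' ∩ B' = {1, 3, 7, 8, 9, 12, 14}. The correct De Morgan law is (A ∩ B)' = A' ∪ B'.


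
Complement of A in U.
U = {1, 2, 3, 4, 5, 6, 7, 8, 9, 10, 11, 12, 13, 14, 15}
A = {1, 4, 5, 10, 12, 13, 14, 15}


Aᶜ = U \ A = elements in U but not in A
U = {1, 2, 3, 4, 5, 6, 7, 8, 9, 10, 11, 12, 13, 14, 15}
A = {1, 4, 5, 10, 12, 13, 14, 15}
Aᶜ = {2, 3, 6, 7, 8, 9, 11}

Aᶜ = {2, 3, 6, 7, 8, 9, 11}


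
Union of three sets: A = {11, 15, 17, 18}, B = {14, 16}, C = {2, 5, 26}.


A ∪ B = {11, 14, 15, 16, 17, 18}
(A ∪ B) ∪ C = {2, 5, 11, 14, 15, 16, 17, 18, 26}

A ∪ B ∪ C = {2, 5, 11, 14, 15, 16, 17, 18, 26}


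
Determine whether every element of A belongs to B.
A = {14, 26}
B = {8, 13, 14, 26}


A ⊆ B means every element of A is in B.
All elements of A are in B.
So A ⊆ B.

Yes, A ⊆ B


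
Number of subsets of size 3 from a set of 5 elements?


C(n,k) = n! / (k!(n-k)!)
C(5,3) = 5! / (3!2!)
= 10

C(5,3) = 10


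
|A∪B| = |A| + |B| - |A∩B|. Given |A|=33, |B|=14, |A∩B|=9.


|A ∪ B| = |A| + |B| - |A ∩ B|
= 33 + 14 - 9
= 38

|A ∪ B| = 38


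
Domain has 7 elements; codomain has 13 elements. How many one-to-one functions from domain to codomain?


An injection sends each of |A| = 7 inputs to a distinct output in B.
# injections = |B|·(|B|-1)·…·(|B|-|A|+1) = 13! / (13 - 7)!
= 13 × 12 × 11 × 10 × 9 × 8 × 7
= 8648640

Number of injections = 8648640


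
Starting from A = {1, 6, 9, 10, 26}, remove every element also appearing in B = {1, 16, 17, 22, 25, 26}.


A \ B = elements in A but not in B
A = {1, 6, 9, 10, 26}
B = {1, 16, 17, 22, 25, 26}
Remove from A any elements in B
A \ B = {6, 9, 10}

A \ B = {6, 9, 10}


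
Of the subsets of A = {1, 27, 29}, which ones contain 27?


A subset of A contains 27 iff the remaining 2 elements form any subset of A \ {27}.
Count: 2^(n-1) = 2^2 = 4
Subsets containing 27: {27}, {1, 27}, {27, 29}, {1, 27, 29}

Subsets containing 27 (4 total): {27}, {1, 27}, {27, 29}, {1, 27, 29}


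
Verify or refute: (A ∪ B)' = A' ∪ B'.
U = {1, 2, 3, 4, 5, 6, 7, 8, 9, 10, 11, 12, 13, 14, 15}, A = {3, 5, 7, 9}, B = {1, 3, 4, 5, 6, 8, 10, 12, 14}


LHS: A ∪ B = {1, 3, 4, 5, 6, 7, 8, 9, 10, 12, 14}
(A ∪ B)' = U \ (A ∪ B) = {2, 11, 13, 15}
A' = {1, 2, 4, 6, 8, 10, 11, 12, 13, 14, 15}, B' = {2, 7, 9, 11, 13, 15}
Claimed RHS: A' ∪ B' = {1, 2, 4, 6, 7, 8, 9, 10, 11, 12, 13, 14, 15}
Identity is INVALID: LHS = {2, 11, 13, 15} but the RHS claimed here equals {1, 2, 4, 6, 7, 8, 9, 10, 11, 12, 13, 14, 15}. The correct form is (A ∪ B)' = A' ∩ B'.

Identity is invalid: (A ∪ B)' = {2, 11, 13, 15} but A' ∪ B' = {1, 2, 4, 6, 7, 8, 9, 10, 11, 12, 13, 14, 15}. The correct De Morgan law is (A ∪ B)' = A' ∩ B'.


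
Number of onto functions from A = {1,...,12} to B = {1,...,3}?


n = |A| = 12, k = |B| = 3. Surjections via inclusion-exclusion:
S(n,k) = Σ(-1)^i × C(k,i) × (k-i)^n, i=0 to k
i=0: (-1)^0×C(3,0)×3^12 = 531441
i=1: (-1)^1×C(3,1)×2^12 = -12288
i=2: (-1)^2×C(3,2)×1^12 = 3
i=3: (-1)^3×C(3,3)×0^12 = 0
Total = 519156

Number of surjections = 519156


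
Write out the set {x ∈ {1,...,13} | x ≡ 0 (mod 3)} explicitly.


Checking each candidate:
Condition: x in {1,...,13} with x ≡ 0 (mod 3)
Result = {3, 6, 9, 12}

{3, 6, 9, 12}


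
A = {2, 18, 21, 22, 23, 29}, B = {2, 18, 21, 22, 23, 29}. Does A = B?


Two sets are equal iff they have exactly the same elements.
A = {2, 18, 21, 22, 23, 29}
B = {2, 18, 21, 22, 23, 29}
Same elements → A = B

Yes, A = B


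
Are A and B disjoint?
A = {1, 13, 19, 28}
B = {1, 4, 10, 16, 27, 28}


Disjoint means A ∩ B = ∅.
A ∩ B = {1, 28}
A ∩ B ≠ ∅, so A and B are NOT disjoint.

No, A and B are not disjoint (A ∩ B = {1, 28})


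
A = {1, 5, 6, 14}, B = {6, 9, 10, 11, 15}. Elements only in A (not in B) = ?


A = {1, 5, 6, 14}
B = {6, 9, 10, 11, 15}
Region: only in A (not in B)
Elements: {1, 5, 14}

Elements only in A (not in B): {1, 5, 14}


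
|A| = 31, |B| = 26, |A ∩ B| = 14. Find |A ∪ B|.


|A ∪ B| = |A| + |B| - |A ∩ B|
= 31 + 26 - 14
= 43

|A ∪ B| = 43


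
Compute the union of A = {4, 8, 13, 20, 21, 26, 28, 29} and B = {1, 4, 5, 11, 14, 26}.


A ∪ B = all elements in A or B (or both)
A = {4, 8, 13, 20, 21, 26, 28, 29}
B = {1, 4, 5, 11, 14, 26}
A ∪ B = {1, 4, 5, 8, 11, 13, 14, 20, 21, 26, 28, 29}

A ∪ B = {1, 4, 5, 8, 11, 13, 14, 20, 21, 26, 28, 29}


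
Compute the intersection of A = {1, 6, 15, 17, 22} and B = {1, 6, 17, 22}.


A ∩ B = elements in both A and B
A = {1, 6, 15, 17, 22}
B = {1, 6, 17, 22}
A ∩ B = {1, 6, 17, 22}

A ∩ B = {1, 6, 17, 22}


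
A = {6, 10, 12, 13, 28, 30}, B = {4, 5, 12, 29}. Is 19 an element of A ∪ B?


A = {6, 10, 12, 13, 28, 30}, B = {4, 5, 12, 29}
A ∪ B = all elements in A or B
A ∪ B = {4, 5, 6, 10, 12, 13, 28, 29, 30}
Checking if 19 ∈ A ∪ B
19 is not in A ∪ B → False

19 ∉ A ∪ B


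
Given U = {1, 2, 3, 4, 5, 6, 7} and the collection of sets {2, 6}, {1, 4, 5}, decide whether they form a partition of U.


A partition requires: (1) non-empty parts, (2) pairwise disjoint, (3) union = U
Parts: {2, 6}, {1, 4, 5}
Union of parts: {1, 2, 4, 5, 6}
U = {1, 2, 3, 4, 5, 6, 7}
All non-empty? True
Pairwise disjoint? True
Covers U? False

No, not a valid partition


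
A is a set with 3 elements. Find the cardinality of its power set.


Number of subsets = 2^n
= 2^3
= 8

|P(A)| = 8


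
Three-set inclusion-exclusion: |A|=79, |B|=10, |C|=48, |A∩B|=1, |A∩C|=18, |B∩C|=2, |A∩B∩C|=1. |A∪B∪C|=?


|A∪B∪C| = |A|+|B|+|C| - |A∩B|-|A∩C|-|B∩C| + |A∩B∩C|
= 79+10+48 - 1-18-2 + 1
= 137 - 21 + 1
= 117

|A ∪ B ∪ C| = 117


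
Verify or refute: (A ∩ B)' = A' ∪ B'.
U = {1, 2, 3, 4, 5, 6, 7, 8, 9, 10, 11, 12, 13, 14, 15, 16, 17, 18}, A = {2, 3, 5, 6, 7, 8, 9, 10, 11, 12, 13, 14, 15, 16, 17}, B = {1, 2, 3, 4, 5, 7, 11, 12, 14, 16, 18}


LHS: A ∩ B = {2, 3, 5, 7, 11, 12, 14, 16}
(A ∩ B)' = U \ (A ∩ B) = {1, 4, 6, 8, 9, 10, 13, 15, 17, 18}
A' = {1, 4, 18}, B' = {6, 8, 9, 10, 13, 15, 17}
Claimed RHS: A' ∪ B' = {1, 4, 6, 8, 9, 10, 13, 15, 17, 18}
Identity is VALID: LHS = RHS = {1, 4, 6, 8, 9, 10, 13, 15, 17, 18} ✓

Identity is valid. (A ∩ B)' = A' ∪ B' = {1, 4, 6, 8, 9, 10, 13, 15, 17, 18}


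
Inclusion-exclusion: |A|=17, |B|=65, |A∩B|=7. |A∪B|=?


|A ∪ B| = |A| + |B| - |A ∩ B|
= 17 + 65 - 7
= 75

|A ∪ B| = 75


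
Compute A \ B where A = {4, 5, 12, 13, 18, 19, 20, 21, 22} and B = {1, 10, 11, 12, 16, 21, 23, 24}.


A \ B = elements in A but not in B
A = {4, 5, 12, 13, 18, 19, 20, 21, 22}
B = {1, 10, 11, 12, 16, 21, 23, 24}
Remove from A any elements in B
A \ B = {4, 5, 13, 18, 19, 20, 22}

A \ B = {4, 5, 13, 18, 19, 20, 22}


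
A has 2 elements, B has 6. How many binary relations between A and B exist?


A relation from A to B is any subset of A × B.
|A × B| = 2 × 6 = 12
# relations = 2^|A × B| = 2^12 = 4096

Number of relations = 4096


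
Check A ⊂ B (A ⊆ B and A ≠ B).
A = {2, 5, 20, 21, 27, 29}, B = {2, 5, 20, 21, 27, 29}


A ⊂ B requires: A ⊆ B AND A ≠ B.
A ⊆ B? Yes
A = B? Yes
A = B, so A is not a PROPER subset.

No, A is not a proper subset of B


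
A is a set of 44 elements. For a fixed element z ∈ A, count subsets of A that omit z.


Subsets of A avoiding z are subsets of A \ {z}, which has 43 elements.
Count = 2^(n-1) = 2^43
= 8796093022208

Number of subsets avoiding z = 8796093022208


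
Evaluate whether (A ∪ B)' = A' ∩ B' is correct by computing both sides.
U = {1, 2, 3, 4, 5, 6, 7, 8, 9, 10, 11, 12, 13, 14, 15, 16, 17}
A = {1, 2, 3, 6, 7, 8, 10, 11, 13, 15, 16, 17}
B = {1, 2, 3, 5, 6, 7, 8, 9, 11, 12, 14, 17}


LHS: A ∪ B = {1, 2, 3, 5, 6, 7, 8, 9, 10, 11, 12, 13, 14, 15, 16, 17}
(A ∪ B)' = U \ (A ∪ B) = {4}
A' = {4, 5, 9, 12, 14}, B' = {4, 10, 13, 15, 16}
Claimed RHS: A' ∩ B' = {4}
Identity is VALID: LHS = RHS = {4} ✓

Identity is valid. (A ∪ B)' = A' ∩ B' = {4}


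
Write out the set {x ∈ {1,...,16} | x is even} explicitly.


Checking each candidate:
Condition: even numbers in {1,...,16}
Result = {2, 4, 6, 8, 10, 12, 14, 16}

{2, 4, 6, 8, 10, 12, 14, 16}


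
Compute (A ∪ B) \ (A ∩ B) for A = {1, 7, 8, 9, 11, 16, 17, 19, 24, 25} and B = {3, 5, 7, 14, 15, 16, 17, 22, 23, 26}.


A △ B = (A \ B) ∪ (B \ A) = elements in exactly one of A or B
A \ B = {1, 8, 9, 11, 19, 24, 25}
B \ A = {3, 5, 14, 15, 22, 23, 26}
A △ B = {1, 3, 5, 8, 9, 11, 14, 15, 19, 22, 23, 24, 25, 26}

A △ B = {1, 3, 5, 8, 9, 11, 14, 15, 19, 22, 23, 24, 25, 26}


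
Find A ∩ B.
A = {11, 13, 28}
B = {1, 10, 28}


A ∩ B = elements in both A and B
A = {11, 13, 28}
B = {1, 10, 28}
A ∩ B = {28}

A ∩ B = {28}


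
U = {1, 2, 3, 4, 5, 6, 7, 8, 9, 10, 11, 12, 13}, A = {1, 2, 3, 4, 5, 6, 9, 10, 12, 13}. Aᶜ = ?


Aᶜ = U \ A = elements in U but not in A
U = {1, 2, 3, 4, 5, 6, 7, 8, 9, 10, 11, 12, 13}
A = {1, 2, 3, 4, 5, 6, 9, 10, 12, 13}
Aᶜ = {7, 8, 11}

Aᶜ = {7, 8, 11}


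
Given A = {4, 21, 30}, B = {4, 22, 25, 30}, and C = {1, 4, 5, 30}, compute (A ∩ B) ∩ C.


A ∩ B = {4, 30}
(A ∩ B) ∩ C = {4, 30}

A ∩ B ∩ C = {4, 30}


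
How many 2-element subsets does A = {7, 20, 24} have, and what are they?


|A| = 3, so A has C(3,2) = 3 subsets of size 2.
Enumerate by choosing 2 elements from A at a time:
{7, 20}, {7, 24}, {20, 24}

2-element subsets (3 total): {7, 20}, {7, 24}, {20, 24}


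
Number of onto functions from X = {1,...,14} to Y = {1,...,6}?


n = |X| = 14, k = |Y| = 6. Surjections via inclusion-exclusion:
S(n,k) = Σ(-1)^i × C(k,i) × (k-i)^n, i=0 to k
i=0: (-1)^0×C(6,0)×6^14 = 78364164096
i=1: (-1)^1×C(6,1)×5^14 = -36621093750
i=2: (-1)^2×C(6,2)×4^14 = 4026531840
i=3: (-1)^3×C(6,3)×3^14 = -95659380
i=4: (-1)^4×C(6,4)×2^14 = 245760
i=5: (-1)^5×C(6,5)×1^14 = -6
i=6: (-1)^6×C(6,6)×0^14 = 0
Total = 45674188560

Number of surjections = 45674188560


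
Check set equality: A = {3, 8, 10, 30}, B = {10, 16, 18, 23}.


Two sets are equal iff they have exactly the same elements.
A = {3, 8, 10, 30}
B = {10, 16, 18, 23}
Differences: {3, 8, 16, 18, 23, 30}
A ≠ B

No, A ≠ B


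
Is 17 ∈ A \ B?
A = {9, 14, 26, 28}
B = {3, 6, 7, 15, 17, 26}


A = {9, 14, 26, 28}, B = {3, 6, 7, 15, 17, 26}
A \ B = elements in A but not in B
A \ B = {9, 14, 28}
Checking if 17 ∈ A \ B
17 is not in A \ B → False

17 ∉ A \ B


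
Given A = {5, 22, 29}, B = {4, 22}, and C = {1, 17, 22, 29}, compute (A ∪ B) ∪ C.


A ∪ B = {4, 5, 22, 29}
(A ∪ B) ∪ C = {1, 4, 5, 17, 22, 29}

A ∪ B ∪ C = {1, 4, 5, 17, 22, 29}


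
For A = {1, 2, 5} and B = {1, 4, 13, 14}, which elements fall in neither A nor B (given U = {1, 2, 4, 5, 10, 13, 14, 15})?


A = {1, 2, 5}
B = {1, 4, 13, 14}
Region: in neither A nor B (given U = {1, 2, 4, 5, 10, 13, 14, 15})
Elements: {10, 15}

Elements in neither A nor B (given U = {1, 2, 4, 5, 10, 13, 14, 15}): {10, 15}


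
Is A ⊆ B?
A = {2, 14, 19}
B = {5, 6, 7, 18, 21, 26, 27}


A ⊆ B means every element of A is in B.
Elements in A not in B: {2, 14, 19}
So A ⊄ B.

No, A ⊄ B


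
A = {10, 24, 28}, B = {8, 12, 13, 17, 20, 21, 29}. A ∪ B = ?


A ∪ B = all elements in A or B (or both)
A = {10, 24, 28}
B = {8, 12, 13, 17, 20, 21, 29}
A ∪ B = {8, 10, 12, 13, 17, 20, 21, 24, 28, 29}

A ∪ B = {8, 10, 12, 13, 17, 20, 21, 24, 28, 29}


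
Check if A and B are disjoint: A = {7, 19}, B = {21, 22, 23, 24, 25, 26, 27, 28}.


Disjoint means A ∩ B = ∅.
A ∩ B = ∅
A ∩ B = ∅, so A and B are disjoint.

Yes, A and B are disjoint


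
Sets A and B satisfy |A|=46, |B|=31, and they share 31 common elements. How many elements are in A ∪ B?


|A ∪ B| = |A| + |B| - |A ∩ B|
= 46 + 31 - 31
= 46

|A ∪ B| = 46


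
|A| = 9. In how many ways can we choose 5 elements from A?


C(n,k) = n! / (k!(n-k)!)
C(9,5) = 9! / (5!4!)
= 126

C(9,5) = 126


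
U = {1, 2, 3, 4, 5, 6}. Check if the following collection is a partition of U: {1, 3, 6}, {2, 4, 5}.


A partition requires: (1) non-empty parts, (2) pairwise disjoint, (3) union = U
Parts: {1, 3, 6}, {2, 4, 5}
Union of parts: {1, 2, 3, 4, 5, 6}
U = {1, 2, 3, 4, 5, 6}
All non-empty? True
Pairwise disjoint? True
Covers U? True

Yes, valid partition


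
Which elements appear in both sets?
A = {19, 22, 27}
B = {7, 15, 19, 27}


A ∩ B = elements in both A and B
A = {19, 22, 27}
B = {7, 15, 19, 27}
A ∩ B = {19, 27}

A ∩ B = {19, 27}


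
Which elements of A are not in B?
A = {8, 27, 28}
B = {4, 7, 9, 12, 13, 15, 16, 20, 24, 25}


A \ B = elements in A but not in B
A = {8, 27, 28}
B = {4, 7, 9, 12, 13, 15, 16, 20, 24, 25}
Remove from A any elements in B
A \ B = {8, 27, 28}

A \ B = {8, 27, 28}


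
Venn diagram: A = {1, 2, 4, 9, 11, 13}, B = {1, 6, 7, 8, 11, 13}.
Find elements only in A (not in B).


A = {1, 2, 4, 9, 11, 13}
B = {1, 6, 7, 8, 11, 13}
Region: only in A (not in B)
Elements: {2, 4, 9}

Elements only in A (not in B): {2, 4, 9}


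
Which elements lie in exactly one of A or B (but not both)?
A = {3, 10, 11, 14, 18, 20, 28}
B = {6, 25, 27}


A △ B = (A \ B) ∪ (B \ A) = elements in exactly one of A or B
A \ B = {3, 10, 11, 14, 18, 20, 28}
B \ A = {6, 25, 27}
A △ B = {3, 6, 10, 11, 14, 18, 20, 25, 27, 28}

A △ B = {3, 6, 10, 11, 14, 18, 20, 25, 27, 28}


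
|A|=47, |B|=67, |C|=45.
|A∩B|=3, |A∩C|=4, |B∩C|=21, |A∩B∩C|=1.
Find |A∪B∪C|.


|A∪B∪C| = |A|+|B|+|C| - |A∩B|-|A∩C|-|B∩C| + |A∩B∩C|
= 47+67+45 - 3-4-21 + 1
= 159 - 28 + 1
= 132

|A ∪ B ∪ C| = 132


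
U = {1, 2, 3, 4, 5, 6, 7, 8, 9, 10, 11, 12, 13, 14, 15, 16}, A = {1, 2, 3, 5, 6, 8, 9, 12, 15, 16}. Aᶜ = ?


Aᶜ = U \ A = elements in U but not in A
U = {1, 2, 3, 4, 5, 6, 7, 8, 9, 10, 11, 12, 13, 14, 15, 16}
A = {1, 2, 3, 5, 6, 8, 9, 12, 15, 16}
Aᶜ = {4, 7, 10, 11, 13, 14}

Aᶜ = {4, 7, 10, 11, 13, 14}


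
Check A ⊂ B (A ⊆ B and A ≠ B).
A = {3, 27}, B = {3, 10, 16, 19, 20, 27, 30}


A ⊂ B requires: A ⊆ B AND A ≠ B.
A ⊆ B? Yes
A = B? No
A ⊂ B: Yes (A is a proper subset of B)

Yes, A ⊂ B


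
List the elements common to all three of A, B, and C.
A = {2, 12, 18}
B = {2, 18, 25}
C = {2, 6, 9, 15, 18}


A ∩ B = {2, 18}
(A ∩ B) ∩ C = {2, 18}

A ∩ B ∩ C = {2, 18}


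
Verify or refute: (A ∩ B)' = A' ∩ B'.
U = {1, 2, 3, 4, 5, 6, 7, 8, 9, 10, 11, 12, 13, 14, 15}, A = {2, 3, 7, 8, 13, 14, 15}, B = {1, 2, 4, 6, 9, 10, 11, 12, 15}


LHS: A ∩ B = {2, 15}
(A ∩ B)' = U \ (A ∩ B) = {1, 3, 4, 5, 6, 7, 8, 9, 10, 11, 12, 13, 14}
A' = {1, 4, 5, 6, 9, 10, 11, 12}, B' = {3, 5, 7, 8, 13, 14}
Claimed RHS: A' ∩ B' = {5}
Identity is INVALID: LHS = {1, 3, 4, 5, 6, 7, 8, 9, 10, 11, 12, 13, 14} but the RHS claimed here equals {5}. The correct form is (A ∩ B)' = A' ∪ B'.

Identity is invalid: (A ∩ B)' = {1, 3, 4, 5, 6, 7, 8, 9, 10, 11, 12, 13, 14} but A' ∩ B' = {5}. The correct De Morgan law is (A ∩ B)' = A' ∪ B'.


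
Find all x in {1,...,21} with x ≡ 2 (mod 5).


Checking each candidate:
Condition: x in {1,...,21} with x ≡ 2 (mod 5)
Result = {2, 7, 12, 17}

{2, 7, 12, 17}


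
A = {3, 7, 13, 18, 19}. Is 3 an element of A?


A = {3, 7, 13, 18, 19}
Checking if 3 is in A
3 is in A → True

3 ∈ A


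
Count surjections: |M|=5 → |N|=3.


n = |M| = 5, k = |N| = 3. Surjections via inclusion-exclusion:
S(n,k) = Σ(-1)^i × C(k,i) × (k-i)^n, i=0 to k
i=0: (-1)^0×C(3,0)×3^5 = 243
i=1: (-1)^1×C(3,1)×2^5 = -96
i=2: (-1)^2×C(3,2)×1^5 = 3
i=3: (-1)^3×C(3,3)×0^5 = 0
Total = 150

Number of surjections = 150


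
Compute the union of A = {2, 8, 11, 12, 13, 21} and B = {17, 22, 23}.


A ∪ B = all elements in A or B (or both)
A = {2, 8, 11, 12, 13, 21}
B = {17, 22, 23}
A ∪ B = {2, 8, 11, 12, 13, 17, 21, 22, 23}

A ∪ B = {2, 8, 11, 12, 13, 17, 21, 22, 23}


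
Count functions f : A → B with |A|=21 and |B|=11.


Each of |A| = 21 inputs maps to any of |B| = 11 outputs.
# functions = |B|^|A| = 11^21
= 7400249944258160101211

Number of functions = 7400249944258160101211


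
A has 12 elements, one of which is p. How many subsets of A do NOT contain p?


Subsets of A avoiding p are subsets of A \ {p}, which has 11 elements.
Count = 2^(n-1) = 2^11
= 2048

Number of subsets avoiding p = 2048


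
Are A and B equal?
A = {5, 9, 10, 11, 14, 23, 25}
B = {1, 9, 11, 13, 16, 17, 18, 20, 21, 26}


Two sets are equal iff they have exactly the same elements.
A = {5, 9, 10, 11, 14, 23, 25}
B = {1, 9, 11, 13, 16, 17, 18, 20, 21, 26}
Differences: {1, 5, 10, 13, 14, 16, 17, 18, 20, 21, 23, 25, 26}
A ≠ B

No, A ≠ B


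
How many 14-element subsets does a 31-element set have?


C(n,k) = n! / (k!(n-k)!)
C(31,14) = 31! / (14!17!)
= 265182525

C(31,14) = 265182525


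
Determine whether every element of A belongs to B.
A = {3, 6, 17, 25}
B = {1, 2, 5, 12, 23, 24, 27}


A ⊆ B means every element of A is in B.
Elements in A not in B: {3, 6, 17, 25}
So A ⊄ B.

No, A ⊄ B


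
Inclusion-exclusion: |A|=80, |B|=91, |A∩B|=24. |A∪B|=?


|A ∪ B| = |A| + |B| - |A ∩ B|
= 80 + 91 - 24
= 147

|A ∪ B| = 147


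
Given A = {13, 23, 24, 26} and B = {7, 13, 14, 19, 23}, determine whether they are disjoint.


Disjoint means A ∩ B = ∅.
A ∩ B = {13, 23}
A ∩ B ≠ ∅, so A and B are NOT disjoint.

No, A and B are not disjoint (A ∩ B = {13, 23})


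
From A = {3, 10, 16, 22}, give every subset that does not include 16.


A subset of A that omits 16 is a subset of A \ {16}, so there are 2^(n-1) = 2^3 = 8 of them.
Subsets excluding 16: ∅, {3}, {10}, {22}, {3, 10}, {3, 22}, {10, 22}, {3, 10, 22}

Subsets excluding 16 (8 total): ∅, {3}, {10}, {22}, {3, 10}, {3, 22}, {10, 22}, {3, 10, 22}


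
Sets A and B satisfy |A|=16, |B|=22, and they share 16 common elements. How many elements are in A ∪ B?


|A ∪ B| = |A| + |B| - |A ∩ B|
= 16 + 22 - 16
= 22

|A ∪ B| = 22


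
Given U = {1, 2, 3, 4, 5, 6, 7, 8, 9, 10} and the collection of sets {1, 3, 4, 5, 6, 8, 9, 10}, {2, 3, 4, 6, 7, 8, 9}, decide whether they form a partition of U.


A partition requires: (1) non-empty parts, (2) pairwise disjoint, (3) union = U
Parts: {1, 3, 4, 5, 6, 8, 9, 10}, {2, 3, 4, 6, 7, 8, 9}
Union of parts: {1, 2, 3, 4, 5, 6, 7, 8, 9, 10}
U = {1, 2, 3, 4, 5, 6, 7, 8, 9, 10}
All non-empty? True
Pairwise disjoint? False
Covers U? True

No, not a valid partition


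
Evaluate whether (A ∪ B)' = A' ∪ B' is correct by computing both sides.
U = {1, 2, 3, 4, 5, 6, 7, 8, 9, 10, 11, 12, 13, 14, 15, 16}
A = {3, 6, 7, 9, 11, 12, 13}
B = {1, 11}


LHS: A ∪ B = {1, 3, 6, 7, 9, 11, 12, 13}
(A ∪ B)' = U \ (A ∪ B) = {2, 4, 5, 8, 10, 14, 15, 16}
A' = {1, 2, 4, 5, 8, 10, 14, 15, 16}, B' = {2, 3, 4, 5, 6, 7, 8, 9, 10, 12, 13, 14, 15, 16}
Claimed RHS: A' ∪ B' = {1, 2, 3, 4, 5, 6, 7, 8, 9, 10, 12, 13, 14, 15, 16}
Identity is INVALID: LHS = {2, 4, 5, 8, 10, 14, 15, 16} but the RHS claimed here equals {1, 2, 3, 4, 5, 6, 7, 8, 9, 10, 12, 13, 14, 15, 16}. The correct form is (A ∪ B)' = A' ∩ B'.

Identity is invalid: (A ∪ B)' = {2, 4, 5, 8, 10, 14, 15, 16} but A' ∪ B' = {1, 2, 3, 4, 5, 6, 7, 8, 9, 10, 12, 13, 14, 15, 16}. The correct De Morgan law is (A ∪ B)' = A' ∩ B'.


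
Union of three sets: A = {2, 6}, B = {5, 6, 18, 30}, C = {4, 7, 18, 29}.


A ∪ B = {2, 5, 6, 18, 30}
(A ∪ B) ∪ C = {2, 4, 5, 6, 7, 18, 29, 30}

A ∪ B ∪ C = {2, 4, 5, 6, 7, 18, 29, 30}


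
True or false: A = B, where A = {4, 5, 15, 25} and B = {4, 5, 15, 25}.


Two sets are equal iff they have exactly the same elements.
A = {4, 5, 15, 25}
B = {4, 5, 15, 25}
Same elements → A = B

Yes, A = B


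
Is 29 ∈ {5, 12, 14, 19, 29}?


A = {5, 12, 14, 19, 29}
Checking if 29 is in A
29 is in A → True

29 ∈ A


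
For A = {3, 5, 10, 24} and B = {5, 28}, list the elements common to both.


A ∩ B = elements in both A and B
A = {3, 5, 10, 24}
B = {5, 28}
A ∩ B = {5}

A ∩ B = {5}


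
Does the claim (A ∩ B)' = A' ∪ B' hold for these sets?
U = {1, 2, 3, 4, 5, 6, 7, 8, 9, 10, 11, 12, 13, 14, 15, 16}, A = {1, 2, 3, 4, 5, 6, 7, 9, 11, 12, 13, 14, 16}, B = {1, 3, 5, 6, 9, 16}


LHS: A ∩ B = {1, 3, 5, 6, 9, 16}
(A ∩ B)' = U \ (A ∩ B) = {2, 4, 7, 8, 10, 11, 12, 13, 14, 15}
A' = {8, 10, 15}, B' = {2, 4, 7, 8, 10, 11, 12, 13, 14, 15}
Claimed RHS: A' ∪ B' = {2, 4, 7, 8, 10, 11, 12, 13, 14, 15}
Identity is VALID: LHS = RHS = {2, 4, 7, 8, 10, 11, 12, 13, 14, 15} ✓

Identity is valid. (A ∩ B)' = A' ∪ B' = {2, 4, 7, 8, 10, 11, 12, 13, 14, 15}


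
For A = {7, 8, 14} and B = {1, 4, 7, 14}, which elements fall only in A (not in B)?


A = {7, 8, 14}
B = {1, 4, 7, 14}
Region: only in A (not in B)
Elements: {8}

Elements only in A (not in B): {8}


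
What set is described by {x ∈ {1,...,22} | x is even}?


Checking each candidate:
Condition: even numbers in {1,...,22}
Result = {2, 4, 6, 8, 10, 12, 14, 16, 18, 20, 22}

{2, 4, 6, 8, 10, 12, 14, 16, 18, 20, 22}


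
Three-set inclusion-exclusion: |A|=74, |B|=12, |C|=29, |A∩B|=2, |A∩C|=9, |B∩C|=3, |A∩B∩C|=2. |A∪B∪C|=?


|A∪B∪C| = |A|+|B|+|C| - |A∩B|-|A∩C|-|B∩C| + |A∩B∩C|
= 74+12+29 - 2-9-3 + 2
= 115 - 14 + 2
= 103

|A ∪ B ∪ C| = 103


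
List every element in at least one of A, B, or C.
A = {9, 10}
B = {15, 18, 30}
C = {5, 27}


A ∪ B = {9, 10, 15, 18, 30}
(A ∪ B) ∪ C = {5, 9, 10, 15, 18, 27, 30}

A ∪ B ∪ C = {5, 9, 10, 15, 18, 27, 30}


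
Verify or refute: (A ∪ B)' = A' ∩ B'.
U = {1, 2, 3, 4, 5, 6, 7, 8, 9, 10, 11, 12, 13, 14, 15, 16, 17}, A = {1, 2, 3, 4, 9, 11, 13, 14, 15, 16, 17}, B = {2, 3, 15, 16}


LHS: A ∪ B = {1, 2, 3, 4, 9, 11, 13, 14, 15, 16, 17}
(A ∪ B)' = U \ (A ∪ B) = {5, 6, 7, 8, 10, 12}
A' = {5, 6, 7, 8, 10, 12}, B' = {1, 4, 5, 6, 7, 8, 9, 10, 11, 12, 13, 14, 17}
Claimed RHS: A' ∩ B' = {5, 6, 7, 8, 10, 12}
Identity is VALID: LHS = RHS = {5, 6, 7, 8, 10, 12} ✓

Identity is valid. (A ∪ B)' = A' ∩ B' = {5, 6, 7, 8, 10, 12}


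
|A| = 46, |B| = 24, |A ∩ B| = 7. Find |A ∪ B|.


|A ∪ B| = |A| + |B| - |A ∩ B|
= 46 + 24 - 7
= 63

|A ∪ B| = 63


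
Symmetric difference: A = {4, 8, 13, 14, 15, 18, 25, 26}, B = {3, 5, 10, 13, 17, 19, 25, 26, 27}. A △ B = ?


A △ B = (A \ B) ∪ (B \ A) = elements in exactly one of A or B
A \ B = {4, 8, 14, 15, 18}
B \ A = {3, 5, 10, 17, 19, 27}
A △ B = {3, 4, 5, 8, 10, 14, 15, 17, 18, 19, 27}

A △ B = {3, 4, 5, 8, 10, 14, 15, 17, 18, 19, 27}


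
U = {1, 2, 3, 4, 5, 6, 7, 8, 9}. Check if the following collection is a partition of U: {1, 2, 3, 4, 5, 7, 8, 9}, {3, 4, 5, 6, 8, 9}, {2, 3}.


A partition requires: (1) non-empty parts, (2) pairwise disjoint, (3) union = U
Parts: {1, 2, 3, 4, 5, 7, 8, 9}, {3, 4, 5, 6, 8, 9}, {2, 3}
Union of parts: {1, 2, 3, 4, 5, 6, 7, 8, 9}
U = {1, 2, 3, 4, 5, 6, 7, 8, 9}
All non-empty? True
Pairwise disjoint? False
Covers U? True

No, not a valid partition


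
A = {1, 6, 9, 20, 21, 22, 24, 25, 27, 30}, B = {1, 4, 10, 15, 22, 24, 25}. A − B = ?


A \ B = elements in A but not in B
A = {1, 6, 9, 20, 21, 22, 24, 25, 27, 30}
B = {1, 4, 10, 15, 22, 24, 25}
Remove from A any elements in B
A \ B = {6, 9, 20, 21, 27, 30}

A \ B = {6, 9, 20, 21, 27, 30}


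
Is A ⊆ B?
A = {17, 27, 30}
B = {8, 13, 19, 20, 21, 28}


A ⊆ B means every element of A is in B.
Elements in A not in B: {17, 27, 30}
So A ⊄ B.

No, A ⊄ B


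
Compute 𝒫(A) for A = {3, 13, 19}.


|A| = 3, so |P(A)| = 2^3 = 8
Enumerate subsets by cardinality (0 to 3):
∅, {3}, {13}, {19}, {3, 13}, {3, 19}, {13, 19}, {3, 13, 19}

P(A) has 8 subsets: ∅, {3}, {13}, {19}, {3, 13}, {3, 19}, {13, 19}, {3, 13, 19}


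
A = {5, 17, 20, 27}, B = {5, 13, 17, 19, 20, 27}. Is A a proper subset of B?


A ⊂ B requires: A ⊆ B AND A ≠ B.
A ⊆ B? Yes
A = B? No
A ⊂ B: Yes (A is a proper subset of B)

Yes, A ⊂ B


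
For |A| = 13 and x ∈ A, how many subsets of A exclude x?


Subsets of A avoiding x are subsets of A \ {x}, which has 12 elements.
Count = 2^(n-1) = 2^12
= 4096

Number of subsets avoiding x = 4096


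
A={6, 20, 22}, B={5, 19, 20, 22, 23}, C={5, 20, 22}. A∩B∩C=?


A ∩ B = {20, 22}
(A ∩ B) ∩ C = {20, 22}

A ∩ B ∩ C = {20, 22}


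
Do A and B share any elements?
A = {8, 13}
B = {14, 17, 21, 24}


Disjoint means A ∩ B = ∅.
A ∩ B = ∅
A ∩ B = ∅, so A and B are disjoint.

No — A and B share no elements (A ∩ B = ∅), so they are disjoint


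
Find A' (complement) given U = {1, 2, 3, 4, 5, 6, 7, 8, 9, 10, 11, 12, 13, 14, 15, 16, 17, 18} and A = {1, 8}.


Aᶜ = U \ A = elements in U but not in A
U = {1, 2, 3, 4, 5, 6, 7, 8, 9, 10, 11, 12, 13, 14, 15, 16, 17, 18}
A = {1, 8}
Aᶜ = {2, 3, 4, 5, 6, 7, 9, 10, 11, 12, 13, 14, 15, 16, 17, 18}

Aᶜ = {2, 3, 4, 5, 6, 7, 9, 10, 11, 12, 13, 14, 15, 16, 17, 18}


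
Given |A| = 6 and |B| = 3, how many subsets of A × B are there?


A relation from A to B is any subset of A × B.
|A × B| = 6 × 3 = 18
# relations = 2^|A × B| = 2^18 = 262144

Number of relations = 262144


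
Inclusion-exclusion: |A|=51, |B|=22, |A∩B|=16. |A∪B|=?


|A ∪ B| = |A| + |B| - |A ∩ B|
= 51 + 22 - 16
= 57

|A ∪ B| = 57


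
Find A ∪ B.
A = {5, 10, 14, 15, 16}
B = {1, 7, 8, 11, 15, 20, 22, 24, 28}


A ∪ B = all elements in A or B (or both)
A = {5, 10, 14, 15, 16}
B = {1, 7, 8, 11, 15, 20, 22, 24, 28}
A ∪ B = {1, 5, 7, 8, 10, 11, 14, 15, 16, 20, 22, 24, 28}

A ∪ B = {1, 5, 7, 8, 10, 11, 14, 15, 16, 20, 22, 24, 28}


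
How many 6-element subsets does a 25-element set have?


C(n,k) = n! / (k!(n-k)!)
C(25,6) = 25! / (6!19!)
= 177100

C(25,6) = 177100


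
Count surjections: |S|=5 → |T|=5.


n = |S| = 5, k = |T| = 5. Surjections via inclusion-exclusion:
S(n,k) = Σ(-1)^i × C(k,i) × (k-i)^n, i=0 to k
i=0: (-1)^0×C(5,0)×5^5 = 3125
i=1: (-1)^1×C(5,1)×4^5 = -5120
i=2: (-1)^2×C(5,2)×3^5 = 2430
i=3: (-1)^3×C(5,3)×2^5 = -320
i=4: (-1)^4×C(5,4)×1^5 = 5
i=5: (-1)^5×C(5,5)×0^5 = 0
Total = 120

Number of surjections = 120


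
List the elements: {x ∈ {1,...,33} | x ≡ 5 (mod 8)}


Checking each candidate:
Condition: x in {1,...,33} with x ≡ 5 (mod 8)
Result = {5, 13, 21, 29}

{5, 13, 21, 29}


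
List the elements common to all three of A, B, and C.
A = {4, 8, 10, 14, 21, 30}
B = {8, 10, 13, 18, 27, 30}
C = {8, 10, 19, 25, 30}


A ∩ B = {8, 10, 30}
(A ∩ B) ∩ C = {8, 10, 30}

A ∩ B ∩ C = {8, 10, 30}


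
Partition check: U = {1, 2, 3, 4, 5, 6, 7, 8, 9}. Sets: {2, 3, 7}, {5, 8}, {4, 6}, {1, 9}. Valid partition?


A partition requires: (1) non-empty parts, (2) pairwise disjoint, (3) union = U
Parts: {2, 3, 7}, {5, 8}, {4, 6}, {1, 9}
Union of parts: {1, 2, 3, 4, 5, 6, 7, 8, 9}
U = {1, 2, 3, 4, 5, 6, 7, 8, 9}
All non-empty? True
Pairwise disjoint? True
Covers U? True

Yes, valid partition


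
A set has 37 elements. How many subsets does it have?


Number of subsets = 2^n
= 2^37
= 137438953472

|P(A)| = 137438953472


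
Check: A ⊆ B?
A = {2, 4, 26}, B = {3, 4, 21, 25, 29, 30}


A ⊆ B means every element of A is in B.
Elements in A not in B: {2, 26}
So A ⊄ B.

No, A ⊄ B


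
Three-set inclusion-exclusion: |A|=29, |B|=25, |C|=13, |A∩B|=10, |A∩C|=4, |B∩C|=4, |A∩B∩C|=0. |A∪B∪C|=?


|A∪B∪C| = |A|+|B|+|C| - |A∩B|-|A∩C|-|B∩C| + |A∩B∩C|
= 29+25+13 - 10-4-4 + 0
= 67 - 18 + 0
= 49

|A ∪ B ∪ C| = 49


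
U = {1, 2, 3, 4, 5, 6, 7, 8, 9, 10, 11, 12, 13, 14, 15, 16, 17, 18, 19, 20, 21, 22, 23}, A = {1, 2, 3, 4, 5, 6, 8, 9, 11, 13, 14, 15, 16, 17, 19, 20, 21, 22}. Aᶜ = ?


Aᶜ = U \ A = elements in U but not in A
U = {1, 2, 3, 4, 5, 6, 7, 8, 9, 10, 11, 12, 13, 14, 15, 16, 17, 18, 19, 20, 21, 22, 23}
A = {1, 2, 3, 4, 5, 6, 8, 9, 11, 13, 14, 15, 16, 17, 19, 20, 21, 22}
Aᶜ = {7, 10, 12, 18, 23}

Aᶜ = {7, 10, 12, 18, 23}


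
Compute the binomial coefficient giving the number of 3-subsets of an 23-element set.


C(n,k) = n! / (k!(n-k)!)
C(23,3) = 23! / (3!20!)
= 1771

C(23,3) = 1771


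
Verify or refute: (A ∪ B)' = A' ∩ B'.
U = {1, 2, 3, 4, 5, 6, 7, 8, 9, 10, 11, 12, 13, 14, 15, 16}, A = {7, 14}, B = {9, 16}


LHS: A ∪ B = {7, 9, 14, 16}
(A ∪ B)' = U \ (A ∪ B) = {1, 2, 3, 4, 5, 6, 8, 10, 11, 12, 13, 15}
A' = {1, 2, 3, 4, 5, 6, 8, 9, 10, 11, 12, 13, 15, 16}, B' = {1, 2, 3, 4, 5, 6, 7, 8, 10, 11, 12, 13, 14, 15}
Claimed RHS: A' ∩ B' = {1, 2, 3, 4, 5, 6, 8, 10, 11, 12, 13, 15}
Identity is VALID: LHS = RHS = {1, 2, 3, 4, 5, 6, 8, 10, 11, 12, 13, 15} ✓

Identity is valid. (A ∪ B)' = A' ∩ B' = {1, 2, 3, 4, 5, 6, 8, 10, 11, 12, 13, 15}


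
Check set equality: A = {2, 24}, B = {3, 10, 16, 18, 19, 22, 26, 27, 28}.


Two sets are equal iff they have exactly the same elements.
A = {2, 24}
B = {3, 10, 16, 18, 19, 22, 26, 27, 28}
Differences: {2, 3, 10, 16, 18, 19, 22, 24, 26, 27, 28}
A ≠ B

No, A ≠ B


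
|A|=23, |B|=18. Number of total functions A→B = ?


Each of |A| = 23 inputs maps to any of |B| = 18 outputs.
# functions = |B|^|A| = 18^23
= 74347713614021927913318776832

Number of functions = 74347713614021927913318776832


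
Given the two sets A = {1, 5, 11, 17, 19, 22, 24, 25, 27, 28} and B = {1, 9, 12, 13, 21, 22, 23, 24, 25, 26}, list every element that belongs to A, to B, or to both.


A ∪ B = all elements in A or B (or both)
A = {1, 5, 11, 17, 19, 22, 24, 25, 27, 28}
B = {1, 9, 12, 13, 21, 22, 23, 24, 25, 26}
A ∪ B = {1, 5, 9, 11, 12, 13, 17, 19, 21, 22, 23, 24, 25, 26, 27, 28}

A ∪ B = {1, 5, 9, 11, 12, 13, 17, 19, 21, 22, 23, 24, 25, 26, 27, 28}


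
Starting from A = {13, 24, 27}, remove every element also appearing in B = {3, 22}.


A \ B = elements in A but not in B
A = {13, 24, 27}
B = {3, 22}
Remove from A any elements in B
A \ B = {13, 24, 27}

A \ B = {13, 24, 27}


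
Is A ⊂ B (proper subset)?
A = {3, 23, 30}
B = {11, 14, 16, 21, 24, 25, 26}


A ⊂ B requires: A ⊆ B AND A ≠ B.
A ⊆ B? No
A ⊄ B, so A is not a proper subset.

No, A is not a proper subset of B


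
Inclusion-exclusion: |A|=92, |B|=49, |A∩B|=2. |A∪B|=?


|A ∪ B| = |A| + |B| - |A ∩ B|
= 92 + 49 - 2
= 139

|A ∪ B| = 139


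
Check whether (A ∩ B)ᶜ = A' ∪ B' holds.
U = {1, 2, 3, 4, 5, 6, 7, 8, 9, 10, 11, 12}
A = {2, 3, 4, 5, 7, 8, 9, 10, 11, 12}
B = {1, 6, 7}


LHS: A ∩ B = {7}
(A ∩ B)' = U \ (A ∩ B) = {1, 2, 3, 4, 5, 6, 8, 9, 10, 11, 12}
A' = {1, 6}, B' = {2, 3, 4, 5, 8, 9, 10, 11, 12}
Claimed RHS: A' ∪ B' = {1, 2, 3, 4, 5, 6, 8, 9, 10, 11, 12}
Identity is VALID: LHS = RHS = {1, 2, 3, 4, 5, 6, 8, 9, 10, 11, 12} ✓

Identity is valid. (A ∩ B)' = A' ∪ B' = {1, 2, 3, 4, 5, 6, 8, 9, 10, 11, 12}


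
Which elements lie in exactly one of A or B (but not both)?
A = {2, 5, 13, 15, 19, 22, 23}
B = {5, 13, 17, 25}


A △ B = (A \ B) ∪ (B \ A) = elements in exactly one of A or B
A \ B = {2, 15, 19, 22, 23}
B \ A = {17, 25}
A △ B = {2, 15, 17, 19, 22, 23, 25}

A △ B = {2, 15, 17, 19, 22, 23, 25}


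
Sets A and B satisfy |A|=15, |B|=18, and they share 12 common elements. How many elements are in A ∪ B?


|A ∪ B| = |A| + |B| - |A ∩ B|
= 15 + 18 - 12
= 21

|A ∪ B| = 21


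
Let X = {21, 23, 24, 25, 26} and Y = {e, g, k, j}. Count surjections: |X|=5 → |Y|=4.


n = |X| = 5, k = |Y| = 4. Surjections via inclusion-exclusion:
S(n,k) = Σ(-1)^i × C(k,i) × (k-i)^n, i=0 to k
i=0: (-1)^0×C(4,0)×4^5 = 1024
i=1: (-1)^1×C(4,1)×3^5 = -972
i=2: (-1)^2×C(4,2)×2^5 = 192
i=3: (-1)^3×C(4,3)×1^5 = -4
i=4: (-1)^4×C(4,4)×0^5 = 0
Total = 240

Number of surjections = 240


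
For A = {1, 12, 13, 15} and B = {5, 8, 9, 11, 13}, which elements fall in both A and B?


A = {1, 12, 13, 15}
B = {5, 8, 9, 11, 13}
Region: in both A and B
Elements: {13}

Elements in both A and B: {13}


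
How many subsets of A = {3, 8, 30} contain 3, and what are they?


A subset of A contains 3 iff the remaining 2 elements form any subset of A \ {3}.
Count: 2^(n-1) = 2^2 = 4
Subsets containing 3: {3}, {3, 8}, {3, 30}, {3, 8, 30}

Subsets containing 3 (4 total): {3}, {3, 8}, {3, 30}, {3, 8, 30}


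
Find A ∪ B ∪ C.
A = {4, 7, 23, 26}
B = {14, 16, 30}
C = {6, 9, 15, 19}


A ∪ B = {4, 7, 14, 16, 23, 26, 30}
(A ∪ B) ∪ C = {4, 6, 7, 9, 14, 15, 16, 19, 23, 26, 30}

A ∪ B ∪ C = {4, 6, 7, 9, 14, 15, 16, 19, 23, 26, 30}


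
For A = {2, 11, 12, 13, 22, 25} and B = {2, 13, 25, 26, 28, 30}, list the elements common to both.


A ∩ B = elements in both A and B
A = {2, 11, 12, 13, 22, 25}
B = {2, 13, 25, 26, 28, 30}
A ∩ B = {2, 13, 25}

A ∩ B = {2, 13, 25}


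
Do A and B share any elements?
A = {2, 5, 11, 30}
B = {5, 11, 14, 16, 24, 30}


Disjoint means A ∩ B = ∅.
A ∩ B = {5, 11, 30}
A ∩ B ≠ ∅, so A and B are NOT disjoint.

Yes — A and B share the element(s) of A ∩ B = {5, 11, 30}, so they are not disjoint


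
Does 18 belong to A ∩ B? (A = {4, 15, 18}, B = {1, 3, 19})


A = {4, 15, 18}, B = {1, 3, 19}
A ∩ B = elements in both A and B
A ∩ B = ∅
Checking if 18 ∈ A ∩ B
18 is not in A ∩ B → False

18 ∉ A ∩ B


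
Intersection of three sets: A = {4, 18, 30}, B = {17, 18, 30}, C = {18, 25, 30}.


A ∩ B = {18, 30}
(A ∩ B) ∩ C = {18, 30}

A ∩ B ∩ C = {18, 30}


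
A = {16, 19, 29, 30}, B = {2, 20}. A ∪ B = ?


A ∪ B = all elements in A or B (or both)
A = {16, 19, 29, 30}
B = {2, 20}
A ∪ B = {2, 16, 19, 20, 29, 30}

A ∪ B = {2, 16, 19, 20, 29, 30}


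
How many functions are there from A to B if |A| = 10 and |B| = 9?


Each of |A| = 10 inputs maps to any of |B| = 9 outputs.
# functions = |B|^|A| = 9^10
= 3486784401

Number of functions = 3486784401


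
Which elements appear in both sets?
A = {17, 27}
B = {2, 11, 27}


A ∩ B = elements in both A and B
A = {17, 27}
B = {2, 11, 27}
A ∩ B = {27}

A ∩ B = {27}


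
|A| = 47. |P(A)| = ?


Number of subsets = 2^n
= 2^47
= 140737488355328

|P(A)| = 140737488355328


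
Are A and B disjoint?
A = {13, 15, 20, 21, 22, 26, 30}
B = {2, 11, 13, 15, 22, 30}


Disjoint means A ∩ B = ∅.
A ∩ B = {13, 15, 22, 30}
A ∩ B ≠ ∅, so A and B are NOT disjoint.

No, A and B are not disjoint (A ∩ B = {13, 15, 22, 30})


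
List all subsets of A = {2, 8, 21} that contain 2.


A subset of A contains 2 iff the remaining 2 elements form any subset of A \ {2}.
Count: 2^(n-1) = 2^2 = 4
Subsets containing 2: {2}, {2, 8}, {2, 21}, {2, 8, 21}

Subsets containing 2 (4 total): {2}, {2, 8}, {2, 21}, {2, 8, 21}
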